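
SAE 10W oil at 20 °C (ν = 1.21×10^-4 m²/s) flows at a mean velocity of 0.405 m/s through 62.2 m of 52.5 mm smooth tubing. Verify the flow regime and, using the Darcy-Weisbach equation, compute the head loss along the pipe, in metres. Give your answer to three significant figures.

Re = VD/ν = 0.405·0.05250/1.21×10^-4 = 176 → laminar (Re < 2300)
f = 64/Re = 0.3642
h_f = f(L/D)V²/(2g) = 0.3642·(62.2/0.05250)·0.405²/(2·9.81) = 3.607 m

h_f ≈ 3.61 m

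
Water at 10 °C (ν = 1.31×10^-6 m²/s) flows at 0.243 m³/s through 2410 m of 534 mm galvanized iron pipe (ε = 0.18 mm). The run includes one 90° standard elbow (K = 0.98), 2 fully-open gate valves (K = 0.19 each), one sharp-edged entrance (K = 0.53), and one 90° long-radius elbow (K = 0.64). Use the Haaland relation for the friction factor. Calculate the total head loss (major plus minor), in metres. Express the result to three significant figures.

H_L ≈ 4.64 m

V = 4Q/(πD²) = 1.085 m/s; V²/2g = 0.06000 m
Re = 4.42×10^5, ε/D = 3.37×10^-4 → f = 0.01657 (Haaland)
Major: h_f = f(L/D)·V²/2g = 0.01657·4513·0.06000 = 4.487 m
Minor: ΣK = 2.53; h_m = ΣK·V²/2g = 0.1518 m
Total H_L = 4.487 + 0.1518 = 4.639 m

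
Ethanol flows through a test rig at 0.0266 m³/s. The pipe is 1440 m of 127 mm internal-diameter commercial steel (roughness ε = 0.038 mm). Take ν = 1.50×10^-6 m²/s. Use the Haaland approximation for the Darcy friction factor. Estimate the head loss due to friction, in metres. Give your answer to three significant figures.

h_f ≈ 45.2 m

V = 4Q/(πD²) = 4·0.0266/(π·0.127²) = 2.100 m/s
Re = VD/ν = 2.100·0.127/1.50×10^-6 = 1.78×10^5 → turbulent
ε/D = 0.038/127 = 2.99×10^-4
Haaland: f = 0.01774
h_f = f(L/D)V²/(2g) = 0.01774·(1440/0.127)·2.100²/(2·9.81) = 45.21 m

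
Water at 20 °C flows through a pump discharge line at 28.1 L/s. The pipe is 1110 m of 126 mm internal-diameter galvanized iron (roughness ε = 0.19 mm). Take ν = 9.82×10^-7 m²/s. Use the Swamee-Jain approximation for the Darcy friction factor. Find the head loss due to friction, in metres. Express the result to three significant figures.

V = 4Q/(πD²) = 4·0.0281/(π·0.126²) = 2.254 m/s
Re = VD/ν = 2.254·0.126/9.82×10^-7 = 2.89×10^5 → turbulent
ε/D = 0.19/126 = 0.00151
Swamee-Jain: f = 0.02267
h_f = f(L/D)V²/(2g) = 0.02267·(1110/0.126)·2.254²/(2·9.81) = 51.69 m

h_f ≈ 51.7 m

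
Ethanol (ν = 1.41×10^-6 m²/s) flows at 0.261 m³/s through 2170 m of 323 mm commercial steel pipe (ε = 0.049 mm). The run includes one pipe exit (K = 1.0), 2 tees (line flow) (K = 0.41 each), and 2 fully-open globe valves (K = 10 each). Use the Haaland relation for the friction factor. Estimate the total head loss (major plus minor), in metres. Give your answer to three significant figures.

V = 4Q/(πD²) = 3.185 m/s; V²/2g = 0.5171 m
Re = 7.30×10^5, ε/D = 1.52×10^-4 → f = 0.01434 (Haaland)
Major: h_f = f(L/D)·V²/2g = 0.01434·6718·0.5171 = 49.82 m
Minor: ΣK = 21.8; h_m = ΣK·V²/2g = 11.28 m
Total H_L = 49.82 + 11.28 = 61.11 m

H_L ≈ 61.1 m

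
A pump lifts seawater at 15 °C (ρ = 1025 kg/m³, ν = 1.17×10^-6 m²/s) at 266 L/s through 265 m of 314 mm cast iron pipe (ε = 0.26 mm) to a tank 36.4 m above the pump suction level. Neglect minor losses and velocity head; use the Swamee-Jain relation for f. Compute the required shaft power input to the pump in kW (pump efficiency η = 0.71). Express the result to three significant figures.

V = 4Q/(πD²) = 3.435 m/s; Re = 9.22×10^5; ε/D = 8.28×10^-4; f = 0.01924
h_f = f(L/D)V²/2g = 9.764 m
Total head H = z + h_f = 36.4 + 9.764 = 46.16 m
P_hyd = ρgQH = 1025·9.81·0.266·46.16 = 123.5 kW
P_shaft = P_hyd/η = 123.5/0.71 = 173.9 kW

P_shaft ≈ 174 kW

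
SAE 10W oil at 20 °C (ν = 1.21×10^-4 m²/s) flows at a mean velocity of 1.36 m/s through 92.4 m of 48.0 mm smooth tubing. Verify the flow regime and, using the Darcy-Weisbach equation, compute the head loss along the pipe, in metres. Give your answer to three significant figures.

Re = VD/ν = 1.36·0.04800/1.21×10^-4 = 540 → laminar (Re < 2300)
f = 64/Re = 0.1186
h_f = f(L/D)V²/(2g) = 0.1186·(92.4/0.04800)·1.36²/(2·9.81) = 21.53 m

h_f ≈ 21.5 m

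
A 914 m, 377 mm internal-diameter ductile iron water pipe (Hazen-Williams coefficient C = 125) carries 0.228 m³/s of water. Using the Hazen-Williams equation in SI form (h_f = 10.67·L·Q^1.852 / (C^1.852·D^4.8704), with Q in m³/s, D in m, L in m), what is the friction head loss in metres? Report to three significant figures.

h_f ≈ 9.55 m

h_f = 10.67·914·0.228^1.852 / (125^1.852·0.377^4.8704) = 9.548 m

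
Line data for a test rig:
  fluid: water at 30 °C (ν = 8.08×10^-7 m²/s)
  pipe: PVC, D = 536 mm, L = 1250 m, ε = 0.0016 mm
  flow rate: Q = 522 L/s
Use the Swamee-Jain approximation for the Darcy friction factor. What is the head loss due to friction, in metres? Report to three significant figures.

V = 4Q/(πD²) = 4·0.522/(π·0.536²) = 2.313 m/s
Re = VD/ν = 2.313·0.536/8.08×10^-7 = 1.53×10^6 → turbulent
ε/D = 0.0016/536 = 2.99×10^-6
Swamee-Jain: f = 0.01091
h_f = f(L/D)V²/(2g) = 0.01091·(1250/0.536)·2.313²/(2·9.81) = 6.941 m

h_f ≈ 6.94 m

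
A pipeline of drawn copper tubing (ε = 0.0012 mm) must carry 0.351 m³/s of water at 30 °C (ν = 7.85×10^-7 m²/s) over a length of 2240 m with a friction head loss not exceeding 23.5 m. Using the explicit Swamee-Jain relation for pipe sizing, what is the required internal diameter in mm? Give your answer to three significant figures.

D ≈ 407 mm

Swamee-Jain (Type III): D = 0.66·[ε^1.25·(LQ²/(gh_f))^4.75 + ν·Q^9.4·(L/(gh_f))^5.2]^0.04
LQ²/(gh_f) = 1.197; L/(gh_f) = 9.717
Term 1 = ε^1.25·(…)^4.75 = 9.33×10^-8; Term 2 = ν·Q^9.4·(…)^5.2 = 5.70×10^-6
D = 0.66·(9.33×10^-8 + 5.70×10^-6)^0.04 = 0.4074 m = 407 mm
Check: V = 2.69 m/s, Re = 1.40×10^6, f = 0.01107, h_f = 22.5 m ≈ 23.5 m ✓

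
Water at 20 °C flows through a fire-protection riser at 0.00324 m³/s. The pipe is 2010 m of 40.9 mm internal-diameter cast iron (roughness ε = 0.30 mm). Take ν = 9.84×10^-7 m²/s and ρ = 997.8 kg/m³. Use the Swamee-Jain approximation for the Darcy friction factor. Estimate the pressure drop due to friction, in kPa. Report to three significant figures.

Δp ≈ 5250 kPa

V = 4Q/(πD²) = 4·0.00324/(π·0.0409²) = 2.466 m/s
Re = VD/ν = 2.466·0.0409/9.84×10^-7 = 1.03×10^5 → turbulent
ε/D = 0.30/40.9 = 0.00733
Swamee-Jain: f = 0.03519
h_f = f(L/D)V²/(2g) = 0.03519·(2010/0.0409)·2.466²/(2·9.81) = 536.0 m
Δp = ρg·h_f = 997.8·9.81·536.0 = 5246 kPa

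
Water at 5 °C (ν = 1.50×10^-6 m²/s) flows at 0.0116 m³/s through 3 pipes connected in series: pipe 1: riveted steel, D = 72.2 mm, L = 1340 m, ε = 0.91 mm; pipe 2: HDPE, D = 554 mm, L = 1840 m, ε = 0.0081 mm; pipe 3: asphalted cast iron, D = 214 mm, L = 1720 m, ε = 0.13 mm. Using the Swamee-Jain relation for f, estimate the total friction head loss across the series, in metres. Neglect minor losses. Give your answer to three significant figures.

Pipe 1: V = 2.833 m/s, Re = 1.36×10^5, ε/D = 0.0126, f = 0.04163, h_1 = f(L/D)V²/2g = 316.1 m
Pipe 2: V = 0.04812 m/s, Re = 1.78×10^4, ε/D = 1.46×10^-5, f = 0.02663, h_2 = f(L/D)V²/2g = 0.01044 m
Pipe 3: V = 0.3225 m/s, Re = 4.60×10^4, ε/D = 6.07×10^-4, f = 0.02329, h_3 = f(L/D)V²/2g = 0.9923 m
Series → Q common, losses add: H = Σh = 317.1 m

H ≈ 317 m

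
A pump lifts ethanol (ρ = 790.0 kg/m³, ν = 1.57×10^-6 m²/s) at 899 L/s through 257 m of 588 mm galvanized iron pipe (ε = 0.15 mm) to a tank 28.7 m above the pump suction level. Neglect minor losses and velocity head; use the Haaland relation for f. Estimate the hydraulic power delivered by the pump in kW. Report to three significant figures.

V = 4Q/(πD²) = 3.311 m/s; Re = 1.24×10^6; ε/D = 2.55×10^-4; f = 0.01505
h_f = f(L/D)V²/2g = 3.674 m
Total head H = z + h_f = 28.7 + 3.674 = 32.37 m
P_hyd = ρgQH = 790.0·9.81·0.899·32.37 = 225.6 kW

P_hyd ≈ 226 kW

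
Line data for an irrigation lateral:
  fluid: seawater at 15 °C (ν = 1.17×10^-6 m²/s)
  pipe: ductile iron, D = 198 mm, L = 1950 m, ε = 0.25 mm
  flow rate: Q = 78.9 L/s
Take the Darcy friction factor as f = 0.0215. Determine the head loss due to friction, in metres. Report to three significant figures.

h_f ≈ 70.9 m

V = 4Q/(πD²) = 4·0.0789/(π·0.198²) = 2.562 m/s
h_f = f(L/D)V²/(2g) = 0.02150·(1950/0.198)·2.562²/(2·9.81) = 70.86 m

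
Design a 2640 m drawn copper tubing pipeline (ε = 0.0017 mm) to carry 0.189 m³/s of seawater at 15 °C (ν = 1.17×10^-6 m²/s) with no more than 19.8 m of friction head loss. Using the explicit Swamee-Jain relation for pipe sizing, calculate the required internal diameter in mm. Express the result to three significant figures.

Swamee-Jain (Type III): D = 0.66·[ε^1.25·(LQ²/(gh_f))^4.75 + ν·Q^9.4·(L/(gh_f))^5.2]^0.04
LQ²/(gh_f) = 0.4855; L/(gh_f) = 13.59
Term 1 = ε^1.25·(…)^4.75 = 1.98×10^-9; Term 2 = ν·Q^9.4·(…)^5.2 = 1.45×10^-7
D = 0.66·(1.98×10^-9 + 1.45×10^-7)^0.04 = 0.3517 m = 352 mm
Check: V = 1.95 m/s, Re = 5.85×10^5, f = 0.01282, h_f = 18.6 m ≈ 19.8 m ✓

D ≈ 352 mm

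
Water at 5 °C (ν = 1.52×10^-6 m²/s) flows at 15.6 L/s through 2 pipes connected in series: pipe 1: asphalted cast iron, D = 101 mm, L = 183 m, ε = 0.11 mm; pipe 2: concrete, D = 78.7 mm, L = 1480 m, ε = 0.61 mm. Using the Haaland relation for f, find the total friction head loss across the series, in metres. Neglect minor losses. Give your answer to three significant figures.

H ≈ 356 m

Pipe 1: V = 1.947 m/s, Re = 1.29×10^5, ε/D = 0.00109, f = 0.02183, h_1 = f(L/D)V²/2g = 7.643 m
Pipe 2: V = 3.207 m/s, Re = 1.66×10^5, ε/D = 0.00775, f = 0.03530, h_2 = f(L/D)V²/2g = 348.0 m
Series → Q common, losses add: H = Σh = 355.6 m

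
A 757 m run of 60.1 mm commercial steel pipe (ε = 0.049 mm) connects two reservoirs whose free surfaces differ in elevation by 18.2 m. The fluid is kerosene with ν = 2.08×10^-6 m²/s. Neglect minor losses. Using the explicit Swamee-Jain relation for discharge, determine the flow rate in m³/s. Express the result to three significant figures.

Q ≈ 0.00299 m³/s

Swamee-Jain (Type II): Q = -0.965·√(gD⁵h_f/L)·ln[ε/(3.7D) + √(3.17ν²L/(gD³h_f))]
√(gD⁵h_f/L) = √(9.81·0.0601⁵·18.2/757) = 4.300×10^-4
ε/(3.7D) = 2.20×10^-4; √(3.17ν²L/(gD³h_f)) = 5.18×10^-4
Q = -0.965·4.300×10^-4·ln(7.379×10^-4) = 0.002993 m³/s
Check: V = 1.05 m/s, Re = 3.05×10^4, f = 0.02559, h_f = 18.3 m ≈ 18.2 m ✓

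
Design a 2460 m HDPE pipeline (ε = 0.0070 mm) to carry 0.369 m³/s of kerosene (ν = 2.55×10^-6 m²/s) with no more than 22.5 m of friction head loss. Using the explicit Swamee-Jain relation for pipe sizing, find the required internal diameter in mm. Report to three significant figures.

D ≈ 448 mm

Swamee-Jain (Type III): D = 0.66·[ε^1.25·(LQ²/(gh_f))^4.75 + ν·Q^9.4·(L/(gh_f))^5.2]^0.04
LQ²/(gh_f) = 1.518; L/(gh_f) = 11.15
Term 1 = ε^1.25·(…)^4.75 = 2.61×10^-6; Term 2 = ν·Q^9.4·(…)^5.2 = 6.05×10^-5
D = 0.66·(2.61×10^-6 + 6.05×10^-5)^0.04 = 0.4483 m = 448 mm
Check: V = 2.34 m/s, Re = 4.11×10^5, f = 0.01378, h_f = 21.1 m ≈ 22.5 m ✓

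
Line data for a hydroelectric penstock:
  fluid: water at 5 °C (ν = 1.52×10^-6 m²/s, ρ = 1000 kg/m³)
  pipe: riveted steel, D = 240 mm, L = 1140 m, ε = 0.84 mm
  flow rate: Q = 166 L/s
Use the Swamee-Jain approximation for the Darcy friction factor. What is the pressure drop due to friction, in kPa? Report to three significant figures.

V = 4Q/(πD²) = 4·0.166/(π·0.240²) = 3.669 m/s
Re = VD/ν = 3.669·0.240/1.52×10^-6 = 5.79×10^5 → turbulent
ε/D = 0.84/240 = 0.00350
Swamee-Jain: f = 0.02764
h_f = f(L/D)V²/(2g) = 0.02764·(1140/0.240)·3.669²/(2·9.81) = 90.11 m
Δp = ρg·h_f = 1000·9.81·90.11 = 884.0 kPa

Δp ≈ 884 kPa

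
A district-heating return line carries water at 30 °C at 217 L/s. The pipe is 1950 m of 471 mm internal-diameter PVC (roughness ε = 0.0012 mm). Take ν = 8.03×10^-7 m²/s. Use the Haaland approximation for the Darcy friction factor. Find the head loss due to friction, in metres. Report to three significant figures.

h_f ≈ 4.01 m

V = 4Q/(πD²) = 4·0.217/(π·0.471²) = 1.245 m/s
Re = VD/ν = 1.245·0.471/8.03×10^-7 = 7.31×10^5 → turbulent
ε/D = 0.0012/471 = 2.55×10^-6
Haaland: f = 0.01226
h_f = f(L/D)V²/(2g) = 0.01226·(1950/0.471)·1.245²/(2·9.81) = 4.012 m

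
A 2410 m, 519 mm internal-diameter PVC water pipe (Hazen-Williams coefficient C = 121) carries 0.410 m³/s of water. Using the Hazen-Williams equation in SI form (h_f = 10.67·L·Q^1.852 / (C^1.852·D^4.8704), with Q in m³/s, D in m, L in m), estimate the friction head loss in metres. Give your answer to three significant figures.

h_f = 10.67·2410·0.410^1.852 / (121^1.852·0.519^4.8704) = 16.71 m

h_f ≈ 16.7 m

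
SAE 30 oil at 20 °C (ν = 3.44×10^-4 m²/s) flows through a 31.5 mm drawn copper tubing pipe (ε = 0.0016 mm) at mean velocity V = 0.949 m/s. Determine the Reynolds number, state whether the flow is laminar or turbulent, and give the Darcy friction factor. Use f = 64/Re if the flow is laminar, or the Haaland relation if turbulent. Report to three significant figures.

Re = VD/ν = 0.9490·0.0315/3.44×10^-4 = 86.9
Re < 2300 → laminar → f = 64/Re = 0.7365

Re ≈ 86.9; laminar; f = 64/Re ≈ 0.736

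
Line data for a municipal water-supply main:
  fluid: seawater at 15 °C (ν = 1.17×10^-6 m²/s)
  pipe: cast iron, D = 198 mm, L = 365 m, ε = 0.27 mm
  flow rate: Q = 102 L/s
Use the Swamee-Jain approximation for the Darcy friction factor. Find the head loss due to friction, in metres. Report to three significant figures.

h_f ≈ 22.4 m

V = 4Q/(πD²) = 4·0.102/(π·0.198²) = 3.313 m/s
Re = VD/ν = 3.313·0.198/1.17×10^-6 = 5.61×10^5 → turbulent
ε/D = 0.27/198 = 0.00136
Swamee-Jain: f = 0.02175
h_f = f(L/D)V²/(2g) = 0.02175·(365/0.198)·3.313²/(2·9.81) = 22.42 m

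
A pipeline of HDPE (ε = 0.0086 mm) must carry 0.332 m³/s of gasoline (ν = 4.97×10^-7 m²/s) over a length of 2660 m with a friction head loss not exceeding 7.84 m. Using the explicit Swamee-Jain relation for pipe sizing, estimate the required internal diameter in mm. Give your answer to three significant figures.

Swamee-Jain (Type III): D = 0.66·[ε^1.25·(LQ²/(gh_f))^4.75 + ν·Q^9.4·(L/(gh_f))^5.2]^0.04
LQ²/(gh_f) = 3.812; L/(gh_f) = 34.59
Term 1 = ε^1.25·(…)^4.75 = 2.68×10^-4; Term 2 = ν·Q^9.4·(…)^5.2 = 0.00158
D = 0.66·(2.68×10^-4 + 0.00158)^0.04 = 0.5131 m = 513 mm
Check: V = 1.61 m/s, Re = 1.66×10^6, f = 0.01122, h_f = 7.65 m ≈ 7.84 m ✓

D ≈ 513 mm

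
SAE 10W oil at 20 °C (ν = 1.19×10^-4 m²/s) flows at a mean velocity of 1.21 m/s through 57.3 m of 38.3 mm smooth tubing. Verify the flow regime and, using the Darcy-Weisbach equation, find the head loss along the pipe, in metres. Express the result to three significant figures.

Re = VD/ν = 1.21·0.03830/1.19×10^-4 = 389 → laminar (Re < 2300)
f = 64/Re = 0.1643
h_f = f(L/D)V²/(2g) = 0.1643·(57.3/0.03830)·1.21²/(2·9.81) = 18.35 m

h_f ≈ 18.3 m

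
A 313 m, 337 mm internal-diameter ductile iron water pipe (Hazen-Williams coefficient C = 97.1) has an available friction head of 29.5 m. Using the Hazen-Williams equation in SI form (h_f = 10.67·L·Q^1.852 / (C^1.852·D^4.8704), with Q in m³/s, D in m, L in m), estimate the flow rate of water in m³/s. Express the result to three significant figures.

Rearranging: Q = [h_f·C^1.852·D^4.8704 / (10.67·L)]^(1/1.852)
Q = [29.5·97.1^1.852·0.337^4.8704 / (10.67·313)]^0.540 = 0.4325 m³/s

Q ≈ 0.432 m³/s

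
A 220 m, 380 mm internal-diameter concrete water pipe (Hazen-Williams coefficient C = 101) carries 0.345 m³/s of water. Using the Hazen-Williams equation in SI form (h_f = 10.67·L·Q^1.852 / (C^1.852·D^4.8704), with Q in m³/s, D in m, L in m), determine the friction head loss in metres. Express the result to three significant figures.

h_f ≈ 7.07 m

h_f = 10.67·220·0.345^1.852 / (101^1.852·0.380^4.8704) = 7.067 m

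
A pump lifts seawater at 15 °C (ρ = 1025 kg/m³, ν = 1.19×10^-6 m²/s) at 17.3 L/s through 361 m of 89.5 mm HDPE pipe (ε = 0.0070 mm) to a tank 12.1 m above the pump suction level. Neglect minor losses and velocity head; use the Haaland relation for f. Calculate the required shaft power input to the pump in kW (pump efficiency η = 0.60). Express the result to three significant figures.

V = 4Q/(πD²) = 2.750 m/s; Re = 2.07×10^5; ε/D = 7.82×10^-5; f = 0.01594
h_f = f(L/D)V²/2g = 24.79 m
Total head H = z + h_f = 12.1 + 24.79 = 36.89 m
P_hyd = ρgQH = 1025·9.81·0.0173·36.89 = 6.416 kW
P_shaft = P_hyd/η = 6.416/0.60 = 10.69 kW

P_shaft ≈ 10.7 kW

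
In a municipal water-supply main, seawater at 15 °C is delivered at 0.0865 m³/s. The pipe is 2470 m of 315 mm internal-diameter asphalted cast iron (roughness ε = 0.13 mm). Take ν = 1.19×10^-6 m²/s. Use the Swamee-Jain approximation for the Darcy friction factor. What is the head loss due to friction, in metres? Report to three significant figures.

V = 4Q/(πD²) = 4·0.0865/(π·0.315²) = 1.110 m/s
Re = VD/ν = 1.110·0.315/1.19×10^-6 = 2.94×10^5 → turbulent
ε/D = 0.13/315 = 4.13×10^-4
Swamee-Jain: f = 0.01784
h_f = f(L/D)V²/(2g) = 0.01784·(2470/0.315)·1.110²/(2·9.81) = 8.782 m

h_f ≈ 8.78 m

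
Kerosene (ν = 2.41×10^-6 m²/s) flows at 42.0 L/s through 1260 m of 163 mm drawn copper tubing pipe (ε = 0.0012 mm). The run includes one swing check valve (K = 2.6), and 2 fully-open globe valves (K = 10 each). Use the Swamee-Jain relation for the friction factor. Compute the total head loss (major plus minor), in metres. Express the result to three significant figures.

V = 4Q/(πD²) = 2.013 m/s; V²/2g = 0.2065 m
Re = 1.36×10^5, ε/D = 7.36×10^-6 → f = 0.01682 (Swamee-Jain)
Major: h_f = f(L/D)·V²/2g = 0.01682·7730·0.2065 = 26.84 m
Minor: ΣK = 22.6; h_m = ΣK·V²/2g = 4.666 m
Total H_L = 26.84 + 4.666 = 31.51 m

H_L ≈ 31.5 m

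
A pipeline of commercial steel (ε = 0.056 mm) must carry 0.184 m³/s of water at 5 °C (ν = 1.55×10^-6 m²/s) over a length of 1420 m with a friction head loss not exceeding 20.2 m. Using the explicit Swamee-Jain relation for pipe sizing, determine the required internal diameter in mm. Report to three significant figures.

D ≈ 317 mm

Swamee-Jain (Type III): D = 0.66·[ε^1.25·(LQ²/(gh_f))^4.75 + ν·Q^9.4·(L/(gh_f))^5.2]^0.04
LQ²/(gh_f) = 0.2426; L/(gh_f) = 7.166
Term 1 = ε^1.25·(…)^4.75 = 5.80×10^-9; Term 2 = ν·Q^9.4·(…)^5.2 = 5.33×10^-9
D = 0.66·(5.80×10^-9 + 5.33×10^-9)^0.04 = 0.3173 m = 317 mm
Check: V = 2.33 m/s, Re = 4.76×10^5, f = 0.01535, h_f = 19.0 m ≈ 20.2 m ✓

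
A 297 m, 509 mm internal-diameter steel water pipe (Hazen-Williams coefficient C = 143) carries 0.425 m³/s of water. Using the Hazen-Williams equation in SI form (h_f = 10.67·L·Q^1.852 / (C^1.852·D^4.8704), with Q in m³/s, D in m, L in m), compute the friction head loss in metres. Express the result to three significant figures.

h_f = 10.67·297·0.425^1.852 / (143^1.852·0.509^4.8704) = 1.776 m

h_f ≈ 1.78 m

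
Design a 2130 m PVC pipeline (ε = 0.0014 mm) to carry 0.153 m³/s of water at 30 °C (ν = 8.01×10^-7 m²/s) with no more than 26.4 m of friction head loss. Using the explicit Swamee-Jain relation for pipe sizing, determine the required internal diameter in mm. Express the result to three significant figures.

D ≈ 288 mm

Swamee-Jain (Type III): D = 0.66·[ε^1.25·(LQ²/(gh_f))^4.75 + ν·Q^9.4·(L/(gh_f))^5.2]^0.04
LQ²/(gh_f) = 0.1925; L/(gh_f) = 8.224
Term 1 = ε^1.25·(…)^4.75 = 1.92×10^-11; Term 2 = ν·Q^9.4·(…)^5.2 = 9.96×10^-10
D = 0.66·(1.92×10^-11 + 9.96×10^-10)^0.04 = 0.2883 m = 288 mm
Check: V = 2.34 m/s, Re = 8.44×10^5, f = 0.01206, h_f = 24.9 m ≈ 26.4 m ✓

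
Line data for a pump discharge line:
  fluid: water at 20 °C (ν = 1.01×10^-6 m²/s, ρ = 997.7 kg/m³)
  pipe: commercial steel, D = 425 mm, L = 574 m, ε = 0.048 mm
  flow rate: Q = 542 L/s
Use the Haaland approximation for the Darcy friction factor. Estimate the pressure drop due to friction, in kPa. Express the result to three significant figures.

Δp ≈ 129 kPa

V = 4Q/(πD²) = 4·0.542/(π·0.425²) = 3.821 m/s
Re = VD/ν = 3.821·0.425/1.01×10^-6 = 1.61×10^6 → turbulent
ε/D = 0.048/425 = 1.13×10^-4
Haaland: f = 0.01310
h_f = f(L/D)V²/(2g) = 0.01310·(574/0.425)·3.821²/(2·9.81) = 13.17 m
Δp = ρg·h_f = 997.7·9.81·13.17 = 128.9 kPa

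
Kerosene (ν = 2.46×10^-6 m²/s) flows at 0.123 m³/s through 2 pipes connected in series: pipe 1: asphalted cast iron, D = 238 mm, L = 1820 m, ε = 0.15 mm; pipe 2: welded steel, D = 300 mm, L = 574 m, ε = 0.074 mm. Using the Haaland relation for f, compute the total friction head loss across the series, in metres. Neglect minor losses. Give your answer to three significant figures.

H ≈ 61.4 m

Pipe 1: V = 2.765 m/s, Re = 2.67×10^5, ε/D = 6.30×10^-4, f = 0.01892, h_1 = f(L/D)V²/2g = 56.36 m
Pipe 2: V = 1.740 m/s, Re = 2.12×10^5, ε/D = 2.47×10^-4, f = 0.01705, h_2 = f(L/D)V²/2g = 5.035 m
Series → Q common, losses add: H = Σh = 61.40 m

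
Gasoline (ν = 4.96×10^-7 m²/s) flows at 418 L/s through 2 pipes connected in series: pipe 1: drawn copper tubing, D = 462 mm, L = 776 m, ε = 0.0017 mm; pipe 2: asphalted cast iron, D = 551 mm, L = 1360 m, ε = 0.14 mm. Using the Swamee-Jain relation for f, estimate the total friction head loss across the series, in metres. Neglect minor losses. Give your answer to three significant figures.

Pipe 1: V = 2.493 m/s, Re = 2.32×10^6, ε/D = 3.68×10^-6, f = 0.01028, h_1 = f(L/D)V²/2g = 5.471 m
Pipe 2: V = 1.753 m/s, Re = 1.95×10^6, ε/D = 2.54×10^-4, f = 0.01494, h_2 = f(L/D)V²/2g = 5.777 m
Series → Q common, losses add: H = Σh = 11.25 m

H ≈ 11.2 m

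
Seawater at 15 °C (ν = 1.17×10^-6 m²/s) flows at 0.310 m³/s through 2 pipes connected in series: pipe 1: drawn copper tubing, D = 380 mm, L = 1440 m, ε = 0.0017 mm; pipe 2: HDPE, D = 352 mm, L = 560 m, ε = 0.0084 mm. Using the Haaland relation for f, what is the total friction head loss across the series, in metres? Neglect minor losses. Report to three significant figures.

Pipe 1: V = 2.733 m/s, Re = 8.88×10^5, ε/D = 4.47×10^-6, f = 0.01189, h_1 = f(L/D)V²/2g = 17.16 m
Pipe 2: V = 3.186 m/s, Re = 9.58×10^5, ε/D = 2.39×10^-5, f = 0.01211, h_2 = f(L/D)V²/2g = 9.962 m
Series → Q common, losses add: H = Σh = 27.12 m

H ≈ 27.1 m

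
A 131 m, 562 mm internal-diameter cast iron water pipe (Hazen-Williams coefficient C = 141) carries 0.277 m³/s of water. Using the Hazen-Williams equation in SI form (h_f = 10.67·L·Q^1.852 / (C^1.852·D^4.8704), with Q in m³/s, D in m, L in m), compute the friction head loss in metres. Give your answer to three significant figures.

h_f ≈ 0.225 m

h_f = 10.67·131·0.277^1.852 / (141^1.852·0.562^4.8704) = 0.2246 m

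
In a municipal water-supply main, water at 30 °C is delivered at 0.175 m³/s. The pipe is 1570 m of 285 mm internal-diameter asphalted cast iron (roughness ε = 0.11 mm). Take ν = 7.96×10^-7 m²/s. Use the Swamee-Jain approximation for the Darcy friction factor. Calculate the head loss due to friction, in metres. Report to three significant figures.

V = 4Q/(πD²) = 4·0.175/(π·0.285²) = 2.743 m/s
Re = VD/ν = 2.743·0.285/7.96×10^-7 = 9.82×10^5 → turbulent
ε/D = 0.11/285 = 3.86×10^-4
Swamee-Jain: f = 0.01648
h_f = f(L/D)V²/(2g) = 0.01648·(1570/0.285)·2.743²/(2·9.81) = 34.83 m

h_f ≈ 34.8 m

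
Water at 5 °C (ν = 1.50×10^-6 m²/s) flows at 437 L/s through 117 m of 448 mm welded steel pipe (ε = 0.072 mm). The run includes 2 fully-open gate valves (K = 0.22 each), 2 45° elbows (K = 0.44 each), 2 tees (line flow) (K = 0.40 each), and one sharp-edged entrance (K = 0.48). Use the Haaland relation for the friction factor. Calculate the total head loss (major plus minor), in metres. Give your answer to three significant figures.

H_L ≈ 2.48 m

V = 4Q/(πD²) = 2.772 m/s; V²/2g = 0.3917 m
Re = 8.28×10^5, ε/D = 1.61×10^-4 → f = 0.01431 (Haaland)
Major: h_f = f(L/D)·V²/2g = 0.01431·261.2·0.3917 = 1.464 m
Minor: ΣK = 2.60; h_m = ΣK·V²/2g = 1.018 m
Total H_L = 1.464 + 1.018 = 2.483 m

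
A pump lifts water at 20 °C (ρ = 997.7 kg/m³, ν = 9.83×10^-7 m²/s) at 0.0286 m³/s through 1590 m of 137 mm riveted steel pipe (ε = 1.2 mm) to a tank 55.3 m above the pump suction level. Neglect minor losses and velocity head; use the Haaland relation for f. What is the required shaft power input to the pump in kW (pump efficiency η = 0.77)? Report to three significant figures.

V = 4Q/(πD²) = 1.940 m/s; Re = 2.70×10^5; ε/D = 0.00876; f = 0.03656
h_f = f(L/D)V²/2g = 81.40 m
Total head H = z + h_f = 55.3 + 81.40 = 136.7 m
P_hyd = ρgQH = 997.7·9.81·0.0286·136.7 = 38.27 kW
P_shaft = P_hyd/η = 38.27/0.77 = 49.70 kW

P_shaft ≈ 49.7 kW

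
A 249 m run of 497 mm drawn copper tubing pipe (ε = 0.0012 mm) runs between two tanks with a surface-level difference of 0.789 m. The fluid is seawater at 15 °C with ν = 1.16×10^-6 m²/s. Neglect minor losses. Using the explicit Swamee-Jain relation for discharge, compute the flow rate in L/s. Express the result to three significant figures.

Swamee-Jain (Type II): Q = -0.965·√(gD⁵h_f/L)·ln[ε/(3.7D) + √(3.17ν²L/(gD³h_f))]
√(gD⁵h_f/L) = √(9.81·0.497⁵·0.789/249) = 0.03070
ε/(3.7D) = 6.53×10^-7; √(3.17ν²L/(gD³h_f)) = 3.34×10^-5
Q = -0.965·0.03070·ln(3.409×10^-5) = 0.3048 m³/s
Check: V = 1.57 m/s, Re = 6.73×10^5, f = 0.01247, h_f = 0.786 m ≈ 0.789 m ✓

Q ≈ 305 L/s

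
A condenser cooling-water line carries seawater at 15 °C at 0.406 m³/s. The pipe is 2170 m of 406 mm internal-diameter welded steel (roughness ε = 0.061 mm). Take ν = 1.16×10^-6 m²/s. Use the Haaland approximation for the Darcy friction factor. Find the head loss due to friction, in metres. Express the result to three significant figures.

h_f ≈ 37.3 m

V = 4Q/(πD²) = 4·0.406/(π·0.406²) = 3.136 m/s
Re = VD/ν = 3.136·0.406/1.16×10^-6 = 1.10×10^6 → turbulent
ε/D = 0.061/406 = 1.50×10^-4
Haaland: f = 0.01393
h_f = f(L/D)V²/(2g) = 0.01393·(2170/0.406)·3.136²/(2·9.81) = 37.32 m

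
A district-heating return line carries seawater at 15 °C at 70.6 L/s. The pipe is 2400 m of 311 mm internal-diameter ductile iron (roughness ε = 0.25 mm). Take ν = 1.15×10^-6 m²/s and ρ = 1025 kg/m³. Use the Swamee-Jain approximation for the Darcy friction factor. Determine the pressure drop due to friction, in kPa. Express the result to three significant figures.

V = 4Q/(πD²) = 4·0.0706/(π·0.311²) = 0.9294 m/s
Re = VD/ν = 0.9294·0.311/1.15×10^-6 = 2.51×10^5 → turbulent
ε/D = 0.25/311 = 8.04×10^-4
Swamee-Jain: f = 0.02008
h_f = f(L/D)V²/(2g) = 0.02008·(2400/0.311)·0.9294²/(2·9.81) = 6.824 m
Δp = ρg·h_f = 1025·9.81·6.824 = 68.61 kPa

Δp ≈ 68.6 kPa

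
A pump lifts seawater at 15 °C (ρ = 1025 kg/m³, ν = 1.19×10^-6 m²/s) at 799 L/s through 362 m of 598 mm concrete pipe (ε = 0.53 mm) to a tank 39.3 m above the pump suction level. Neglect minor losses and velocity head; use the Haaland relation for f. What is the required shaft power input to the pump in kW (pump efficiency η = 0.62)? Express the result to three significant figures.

P_shaft ≈ 572 kW

V = 4Q/(πD²) = 2.845 m/s; Re = 1.43×10^6; ε/D = 8.86×10^-4; f = 0.01931
h_f = f(L/D)V²/2g = 4.823 m
Total head H = z + h_f = 39.3 + 4.823 = 44.12 m
P_hyd = ρgQH = 1025·9.81·0.799·44.12 = 354.5 kW
P_shaft = P_hyd/η = 354.5/0.62 = 571.8 kW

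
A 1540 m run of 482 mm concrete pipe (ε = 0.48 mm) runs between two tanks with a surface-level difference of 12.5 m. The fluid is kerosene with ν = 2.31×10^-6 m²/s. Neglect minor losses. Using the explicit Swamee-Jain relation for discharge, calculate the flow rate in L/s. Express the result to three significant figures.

Swamee-Jain (Type II): Q = -0.965·√(gD⁵h_f/L)·ln[ε/(3.7D) + √(3.17ν²L/(gD³h_f))]
√(gD⁵h_f/L) = √(9.81·0.482⁵·12.5/1540) = 0.04551
ε/(3.7D) = 2.69×10^-4; √(3.17ν²L/(gD³h_f)) = 4.36×10^-5
Q = -0.965·0.04551·ln(3.127×10^-4) = 0.3545 m³/s
Check: V = 1.94 m/s, Re = 4.05×10^5, f = 0.02048, h_f = 12.6 m ≈ 12.5 m ✓

Q ≈ 354 L/s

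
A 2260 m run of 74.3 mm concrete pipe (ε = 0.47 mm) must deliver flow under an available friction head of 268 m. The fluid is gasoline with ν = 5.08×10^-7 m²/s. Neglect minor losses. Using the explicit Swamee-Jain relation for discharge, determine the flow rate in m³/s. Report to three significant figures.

Q ≈ 0.00994 m³/s

Swamee-Jain (Type II): Q = -0.965·√(gD⁵h_f/L)·ln[ε/(3.7D) + √(3.17ν²L/(gD³h_f))]
√(gD⁵h_f/L) = √(9.81·0.0743⁵·268/2260) = 0.001623
ε/(3.7D) = 0.00171; √(3.17ν²L/(gD³h_f)) = 4.14×10^-5
Q = -0.965·0.001623·ln(0.001751) = 0.009942 m³/s
Check: V = 2.29 m/s, Re = 3.35×10^5, f = 0.03301, h_f = 269 m ≈ 268 m ✓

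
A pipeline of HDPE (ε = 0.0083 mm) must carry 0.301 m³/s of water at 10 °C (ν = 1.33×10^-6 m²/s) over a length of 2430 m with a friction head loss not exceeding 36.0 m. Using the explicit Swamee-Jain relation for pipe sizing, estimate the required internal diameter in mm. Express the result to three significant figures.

Swamee-Jain (Type III): D = 0.66·[ε^1.25·(LQ²/(gh_f))^4.75 + ν·Q^9.4·(L/(gh_f))^5.2]^0.04
LQ²/(gh_f) = 0.6234; L/(gh_f) = 6.881
Term 1 = ε^1.25·(…)^4.75 = 4.72×10^-8; Term 2 = ν·Q^9.4·(…)^5.2 = 3.79×10^-7
D = 0.66·(4.72×10^-8 + 3.79×10^-7)^0.04 = 0.3670 m = 367 mm
Check: V = 2.84 m/s, Re = 7.85×10^5, f = 0.01256, h_f = 34.3 m ≈ 36.0 m ✓

D ≈ 367 mm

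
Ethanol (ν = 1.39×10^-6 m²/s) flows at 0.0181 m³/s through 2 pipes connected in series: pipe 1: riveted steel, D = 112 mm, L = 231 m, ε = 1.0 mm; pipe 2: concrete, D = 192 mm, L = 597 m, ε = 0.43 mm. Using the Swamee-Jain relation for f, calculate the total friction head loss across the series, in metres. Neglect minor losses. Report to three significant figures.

Pipe 1: V = 1.837 m/s, Re = 1.48×10^5, ε/D = 0.00893, f = 0.03712, h_1 = f(L/D)V²/2g = 13.17 m
Pipe 2: V = 0.6252 m/s, Re = 8.64×10^4, ε/D = 0.00224, f = 0.02618, h_2 = f(L/D)V²/2g = 1.621 m
Series → Q common, losses add: H = Σh = 14.79 m

H ≈ 14.8 m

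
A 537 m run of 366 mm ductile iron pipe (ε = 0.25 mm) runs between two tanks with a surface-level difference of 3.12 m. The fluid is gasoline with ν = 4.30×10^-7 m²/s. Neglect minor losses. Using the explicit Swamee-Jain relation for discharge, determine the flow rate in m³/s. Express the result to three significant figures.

Swamee-Jain (Type II): Q = -0.965·√(gD⁵h_f/L)·ln[ε/(3.7D) + √(3.17ν²L/(gD³h_f))]
√(gD⁵h_f/L) = √(9.81·0.366⁵·3.12/537) = 0.01935
ε/(3.7D) = 1.85×10^-4; √(3.17ν²L/(gD³h_f)) = 1.45×10^-5
Q = -0.965·0.01935·ln(1.991×10^-4) = 0.1591 m³/s
Check: V = 1.51 m/s, Re = 1.29×10^6, f = 0.01833, h_f = 3.14 m ≈ 3.12 m ✓

Q ≈ 0.159 m³/s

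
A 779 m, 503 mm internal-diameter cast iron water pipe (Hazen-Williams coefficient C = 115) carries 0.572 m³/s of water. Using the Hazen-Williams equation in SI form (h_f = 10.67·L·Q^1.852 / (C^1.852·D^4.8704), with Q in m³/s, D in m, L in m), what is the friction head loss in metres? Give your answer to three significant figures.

h_f = 10.67·779·0.572^1.852 / (115^1.852·0.503^4.8704) = 12.81 m

h_f ≈ 12.8 m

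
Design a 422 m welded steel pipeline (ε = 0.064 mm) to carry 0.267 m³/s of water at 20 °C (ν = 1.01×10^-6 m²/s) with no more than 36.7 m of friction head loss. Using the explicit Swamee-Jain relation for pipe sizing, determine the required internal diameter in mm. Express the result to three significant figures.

D ≈ 256 mm

Swamee-Jain (Type III): D = 0.66·[ε^1.25·(LQ²/(gh_f))^4.75 + ν·Q^9.4·(L/(gh_f))^5.2]^0.04
LQ²/(gh_f) = 0.08356; L/(gh_f) = 1.172
Term 1 = ε^1.25·(…)^4.75 = 4.34×10^-11; Term 2 = ν·Q^9.4·(…)^5.2 = 9.38×10^-12
D = 0.66·(4.34×10^-11 + 9.38×10^-12)^0.04 = 0.2561 m = 256 mm
Check: V = 5.18 m/s, Re = 1.31×10^6, f = 0.01510, h_f = 34.1 m ≈ 36.7 m ✓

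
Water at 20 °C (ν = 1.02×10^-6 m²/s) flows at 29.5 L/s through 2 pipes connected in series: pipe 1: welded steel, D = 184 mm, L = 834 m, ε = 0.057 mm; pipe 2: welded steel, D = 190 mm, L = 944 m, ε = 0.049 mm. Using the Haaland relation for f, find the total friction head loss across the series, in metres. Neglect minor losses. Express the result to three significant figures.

Pipe 1: V = 1.109 m/s, Re = 2.00×10^5, ε/D = 3.10×10^-4, f = 0.01756, h_1 = f(L/D)V²/2g = 4.994 m
Pipe 2: V = 1.040 m/s, Re = 1.94×10^5, ε/D = 2.58×10^-4, f = 0.01731, h_2 = f(L/D)V²/2g = 4.746 m
Series → Q common, losses add: H = Σh = 9.740 m

H ≈ 9.74 m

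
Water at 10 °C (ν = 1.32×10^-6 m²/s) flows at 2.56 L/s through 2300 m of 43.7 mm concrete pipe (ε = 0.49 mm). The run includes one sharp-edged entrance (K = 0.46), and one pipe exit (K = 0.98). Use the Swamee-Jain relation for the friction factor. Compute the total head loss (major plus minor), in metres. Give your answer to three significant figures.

H_L ≈ 319 m

V = 4Q/(πD²) = 1.707 m/s; V²/2g = 0.1485 m
Re = 5.65×10^4, ε/D = 0.0112 → f = 0.04074 (Swamee-Jain)
Major: h_f = f(L/D)·V²/2g = 0.04074·52632·0.1485 = 318.4 m
Minor: ΣK = 1.44; h_m = ΣK·V²/2g = 0.2138 m
Total H_L = 318.4 + 0.2138 = 318.6 m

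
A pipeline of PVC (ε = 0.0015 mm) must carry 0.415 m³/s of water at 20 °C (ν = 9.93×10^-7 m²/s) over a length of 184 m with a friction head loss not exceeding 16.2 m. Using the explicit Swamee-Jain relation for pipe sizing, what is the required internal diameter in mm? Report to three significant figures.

D ≈ 282 mm

Swamee-Jain (Type III): D = 0.66·[ε^1.25·(LQ²/(gh_f))^4.75 + ν·Q^9.4·(L/(gh_f))^5.2]^0.04
LQ²/(gh_f) = 0.1994; L/(gh_f) = 1.158
Term 1 = ε^1.25·(…)^4.75 = 2.48×10^-11; Term 2 = ν·Q^9.4·(…)^5.2 = 5.46×10^-10
D = 0.66·(2.48×10^-11 + 5.46×10^-10)^0.04 = 0.2817 m = 282 mm
Check: V = 6.66 m/s, Re = 1.89×10^6, f = 0.01066, h_f = 15.7 m ≈ 16.2 m ✓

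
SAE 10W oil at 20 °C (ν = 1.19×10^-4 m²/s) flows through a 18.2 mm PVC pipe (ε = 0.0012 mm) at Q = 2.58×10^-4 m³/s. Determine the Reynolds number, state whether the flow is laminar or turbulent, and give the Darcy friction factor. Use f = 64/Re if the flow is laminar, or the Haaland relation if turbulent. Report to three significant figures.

Re ≈ 152; laminar; f = 64/Re ≈ 0.422

V = 4Q/(πD²) = 0.9917 m/s
Re = VD/ν = 0.9917·0.0182/1.19×10^-4 = 152
Re < 2300 → laminar → f = 64/Re = 0.4220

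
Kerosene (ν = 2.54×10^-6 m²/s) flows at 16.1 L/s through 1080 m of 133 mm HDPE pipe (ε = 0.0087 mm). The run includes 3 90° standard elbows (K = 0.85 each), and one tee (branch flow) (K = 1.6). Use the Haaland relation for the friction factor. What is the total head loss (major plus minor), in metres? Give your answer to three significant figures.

V = 4Q/(πD²) = 1.159 m/s; V²/2g = 0.06845 m
Re = 6.07×10^4, ε/D = 6.54×10^-5 → f = 0.02004 (Haaland)
Major: h_f = f(L/D)·V²/2g = 0.02004·8120·0.06845 = 11.14 m
Minor: ΣK = 4.15; h_m = ΣK·V²/2g = 0.2841 m
Total H_L = 11.14 + 0.2841 = 11.42 m

H_L ≈ 11.4 m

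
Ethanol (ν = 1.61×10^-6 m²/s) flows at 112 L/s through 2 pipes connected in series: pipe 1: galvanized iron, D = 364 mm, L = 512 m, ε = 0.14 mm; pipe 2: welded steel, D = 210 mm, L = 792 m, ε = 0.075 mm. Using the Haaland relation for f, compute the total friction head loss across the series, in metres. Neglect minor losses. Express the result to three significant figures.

Pipe 1: V = 1.076 m/s, Re = 2.43×10^5, ε/D = 3.85×10^-4, f = 0.01768, h_1 = f(L/D)V²/2g = 1.468 m
Pipe 2: V = 3.234 m/s, Re = 4.22×10^5, ε/D = 3.57×10^-4, f = 0.01677, h_2 = f(L/D)V²/2g = 33.71 m
Series → Q common, losses add: H = Σh = 35.17 m

H ≈ 35.2 m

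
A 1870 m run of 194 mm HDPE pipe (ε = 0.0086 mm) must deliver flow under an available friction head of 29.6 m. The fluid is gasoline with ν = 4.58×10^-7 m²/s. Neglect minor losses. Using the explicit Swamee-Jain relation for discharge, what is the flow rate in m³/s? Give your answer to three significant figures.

Swamee-Jain (Type II): Q = -0.965·√(gD⁵h_f/L)·ln[ε/(3.7D) + √(3.17ν²L/(gD³h_f))]
√(gD⁵h_f/L) = √(9.81·0.194⁵·29.6/1870) = 0.006532
ε/(3.7D) = 1.20×10^-5; √(3.17ν²L/(gD³h_f)) = 2.42×10^-5
Q = -0.965·0.006532·ln(3.620×10^-5) = 0.06446 m³/s
Check: V = 2.18 m/s, Re = 9.24×10^5, f = 0.01270, h_f = 29.7 m ≈ 29.6 m ✓

Q ≈ 0.0645 m³/s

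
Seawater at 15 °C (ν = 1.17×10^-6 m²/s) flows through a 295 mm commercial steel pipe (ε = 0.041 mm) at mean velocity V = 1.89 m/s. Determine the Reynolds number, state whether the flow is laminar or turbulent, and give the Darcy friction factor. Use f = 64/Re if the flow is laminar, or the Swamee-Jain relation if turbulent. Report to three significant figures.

Re ≈ 4.77×10^5; turbulent; f ≈ 0.0150

Re = VD/ν = 1.890·0.295/1.17×10^-6 = 4.77×10^5
Re > 4000 → turbulent; ε/D = 1.39×10^-4
Swamee-Jain: f = 0.01498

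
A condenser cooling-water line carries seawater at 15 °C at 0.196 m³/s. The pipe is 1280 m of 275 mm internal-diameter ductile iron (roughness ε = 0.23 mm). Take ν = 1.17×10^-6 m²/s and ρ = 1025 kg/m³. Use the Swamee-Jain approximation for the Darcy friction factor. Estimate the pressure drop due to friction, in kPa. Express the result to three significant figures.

V = 4Q/(πD²) = 4·0.196/(π·0.275²) = 3.300 m/s
Re = VD/ν = 3.300·0.275/1.17×10^-6 = 7.76×10^5 → turbulent
ε/D = 0.23/275 = 8.36×10^-4
Swamee-Jain: f = 0.01936
h_f = f(L/D)V²/(2g) = 0.01936·(1280/0.275)·3.300²/(2·9.81) = 50.00 m
Δp = ρg·h_f = 1025·9.81·50.00 = 502.8 kPa

Δp ≈ 503 kPa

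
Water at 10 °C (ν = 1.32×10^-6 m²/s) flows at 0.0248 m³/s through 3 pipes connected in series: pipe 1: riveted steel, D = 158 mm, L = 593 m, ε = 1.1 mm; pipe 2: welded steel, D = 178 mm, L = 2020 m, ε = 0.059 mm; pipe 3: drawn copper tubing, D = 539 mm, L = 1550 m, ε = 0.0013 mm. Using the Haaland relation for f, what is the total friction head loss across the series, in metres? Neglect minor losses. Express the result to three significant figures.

Pipe 1: V = 1.265 m/s, Re = 1.51×10^5, ε/D = 0.00696, f = 0.03418, h_1 = f(L/D)V²/2g = 10.46 m
Pipe 2: V = 0.9966 m/s, Re = 1.34×10^5, ε/D = 3.31×10^-4, f = 0.01856, h_2 = f(L/D)V²/2g = 10.66 m
Pipe 3: V = 0.1087 m/s, Re = 4.44×10^4, ε/D = 2.41×10^-6, f = 0.02128, h_3 = f(L/D)V²/2g = 0.03685 m
Series → Q common, losses add: H = Σh = 21.16 m

H ≈ 21.2 m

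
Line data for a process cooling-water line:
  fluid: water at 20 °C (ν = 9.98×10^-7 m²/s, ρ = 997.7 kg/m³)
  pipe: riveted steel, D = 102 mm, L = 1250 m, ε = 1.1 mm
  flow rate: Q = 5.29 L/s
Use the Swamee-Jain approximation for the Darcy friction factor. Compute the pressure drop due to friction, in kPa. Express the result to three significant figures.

Δp ≈ 103 kPa

V = 4Q/(πD²) = 4·0.00529/(π·0.102²) = 0.6474 m/s
Re = VD/ν = 0.6474·0.102/9.98×10^-7 = 6.62×10^4 → turbulent
ε/D = 1.1/102 = 0.0108
Swamee-Jain: f = 0.04007
h_f = f(L/D)V²/(2g) = 0.04007·(1250/0.102)·0.6474²/(2·9.81) = 10.49 m
Δp = ρg·h_f = 997.7·9.81·10.49 = 102.7 kPa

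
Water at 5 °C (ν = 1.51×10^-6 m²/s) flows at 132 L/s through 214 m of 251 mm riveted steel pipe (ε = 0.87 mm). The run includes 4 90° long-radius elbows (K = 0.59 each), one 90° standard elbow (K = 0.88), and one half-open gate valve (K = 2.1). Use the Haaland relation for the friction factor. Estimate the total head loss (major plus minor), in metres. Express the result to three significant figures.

H_L ≈ 10.5 m

V = 4Q/(πD²) = 2.668 m/s; V²/2g = 0.3627 m
Re = 4.43×10^5, ε/D = 0.00347 → f = 0.02756 (Haaland)
Major: h_f = f(L/D)·V²/2g = 0.02756·852.6·0.3627 = 8.524 m
Minor: ΣK = 5.34; h_m = ΣK·V²/2g = 1.937 m
Total H_L = 8.524 + 1.937 = 10.46 m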